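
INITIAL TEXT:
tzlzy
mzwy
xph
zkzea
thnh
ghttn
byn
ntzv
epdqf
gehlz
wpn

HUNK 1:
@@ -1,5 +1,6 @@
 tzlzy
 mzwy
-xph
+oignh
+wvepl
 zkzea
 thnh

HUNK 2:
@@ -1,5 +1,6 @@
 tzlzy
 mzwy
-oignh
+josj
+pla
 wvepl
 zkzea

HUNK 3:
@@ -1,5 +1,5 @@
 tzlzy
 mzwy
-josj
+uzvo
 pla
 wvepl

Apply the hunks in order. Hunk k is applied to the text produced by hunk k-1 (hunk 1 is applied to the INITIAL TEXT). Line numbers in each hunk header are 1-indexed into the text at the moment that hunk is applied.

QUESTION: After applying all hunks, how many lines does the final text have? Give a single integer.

Answer: 13

Derivation:
Hunk 1: at line 1 remove [xph] add [oignh,wvepl] -> 12 lines: tzlzy mzwy oignh wvepl zkzea thnh ghttn byn ntzv epdqf gehlz wpn
Hunk 2: at line 1 remove [oignh] add [josj,pla] -> 13 lines: tzlzy mzwy josj pla wvepl zkzea thnh ghttn byn ntzv epdqf gehlz wpn
Hunk 3: at line 1 remove [josj] add [uzvo] -> 13 lines: tzlzy mzwy uzvo pla wvepl zkzea thnh ghttn byn ntzv epdqf gehlz wpn
Final line count: 13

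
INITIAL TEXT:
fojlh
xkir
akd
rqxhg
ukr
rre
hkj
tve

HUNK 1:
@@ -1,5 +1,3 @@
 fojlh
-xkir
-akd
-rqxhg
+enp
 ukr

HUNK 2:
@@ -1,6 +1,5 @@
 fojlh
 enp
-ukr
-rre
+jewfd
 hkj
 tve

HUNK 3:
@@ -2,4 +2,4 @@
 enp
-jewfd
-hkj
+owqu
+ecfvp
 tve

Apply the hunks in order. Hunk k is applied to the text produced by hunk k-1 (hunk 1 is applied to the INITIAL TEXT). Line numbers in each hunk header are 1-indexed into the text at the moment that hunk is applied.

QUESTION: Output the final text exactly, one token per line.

Answer: fojlh
enp
owqu
ecfvp
tve

Derivation:
Hunk 1: at line 1 remove [xkir,akd,rqxhg] add [enp] -> 6 lines: fojlh enp ukr rre hkj tve
Hunk 2: at line 1 remove [ukr,rre] add [jewfd] -> 5 lines: fojlh enp jewfd hkj tve
Hunk 3: at line 2 remove [jewfd,hkj] add [owqu,ecfvp] -> 5 lines: fojlh enp owqu ecfvp tve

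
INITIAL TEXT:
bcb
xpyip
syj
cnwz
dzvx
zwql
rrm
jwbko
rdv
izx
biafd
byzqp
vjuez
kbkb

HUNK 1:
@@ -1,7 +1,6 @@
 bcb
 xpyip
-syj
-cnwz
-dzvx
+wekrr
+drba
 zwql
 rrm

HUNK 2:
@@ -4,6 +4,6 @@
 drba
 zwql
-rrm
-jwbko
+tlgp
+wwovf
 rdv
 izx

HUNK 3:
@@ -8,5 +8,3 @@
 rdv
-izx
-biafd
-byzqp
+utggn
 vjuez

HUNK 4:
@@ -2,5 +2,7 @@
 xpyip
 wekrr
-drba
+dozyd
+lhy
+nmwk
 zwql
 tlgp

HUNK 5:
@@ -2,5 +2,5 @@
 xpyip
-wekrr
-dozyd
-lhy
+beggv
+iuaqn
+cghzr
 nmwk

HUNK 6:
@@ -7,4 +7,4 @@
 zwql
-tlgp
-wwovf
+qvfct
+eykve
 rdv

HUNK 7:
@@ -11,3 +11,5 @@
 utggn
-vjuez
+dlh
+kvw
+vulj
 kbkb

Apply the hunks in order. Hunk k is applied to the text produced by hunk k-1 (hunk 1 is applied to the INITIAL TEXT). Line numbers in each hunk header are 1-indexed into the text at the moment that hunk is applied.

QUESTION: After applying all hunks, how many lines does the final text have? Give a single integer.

Hunk 1: at line 1 remove [syj,cnwz,dzvx] add [wekrr,drba] -> 13 lines: bcb xpyip wekrr drba zwql rrm jwbko rdv izx biafd byzqp vjuez kbkb
Hunk 2: at line 4 remove [rrm,jwbko] add [tlgp,wwovf] -> 13 lines: bcb xpyip wekrr drba zwql tlgp wwovf rdv izx biafd byzqp vjuez kbkb
Hunk 3: at line 8 remove [izx,biafd,byzqp] add [utggn] -> 11 lines: bcb xpyip wekrr drba zwql tlgp wwovf rdv utggn vjuez kbkb
Hunk 4: at line 2 remove [drba] add [dozyd,lhy,nmwk] -> 13 lines: bcb xpyip wekrr dozyd lhy nmwk zwql tlgp wwovf rdv utggn vjuez kbkb
Hunk 5: at line 2 remove [wekrr,dozyd,lhy] add [beggv,iuaqn,cghzr] -> 13 lines: bcb xpyip beggv iuaqn cghzr nmwk zwql tlgp wwovf rdv utggn vjuez kbkb
Hunk 6: at line 7 remove [tlgp,wwovf] add [qvfct,eykve] -> 13 lines: bcb xpyip beggv iuaqn cghzr nmwk zwql qvfct eykve rdv utggn vjuez kbkb
Hunk 7: at line 11 remove [vjuez] add [dlh,kvw,vulj] -> 15 lines: bcb xpyip beggv iuaqn cghzr nmwk zwql qvfct eykve rdv utggn dlh kvw vulj kbkb
Final line count: 15

Answer: 15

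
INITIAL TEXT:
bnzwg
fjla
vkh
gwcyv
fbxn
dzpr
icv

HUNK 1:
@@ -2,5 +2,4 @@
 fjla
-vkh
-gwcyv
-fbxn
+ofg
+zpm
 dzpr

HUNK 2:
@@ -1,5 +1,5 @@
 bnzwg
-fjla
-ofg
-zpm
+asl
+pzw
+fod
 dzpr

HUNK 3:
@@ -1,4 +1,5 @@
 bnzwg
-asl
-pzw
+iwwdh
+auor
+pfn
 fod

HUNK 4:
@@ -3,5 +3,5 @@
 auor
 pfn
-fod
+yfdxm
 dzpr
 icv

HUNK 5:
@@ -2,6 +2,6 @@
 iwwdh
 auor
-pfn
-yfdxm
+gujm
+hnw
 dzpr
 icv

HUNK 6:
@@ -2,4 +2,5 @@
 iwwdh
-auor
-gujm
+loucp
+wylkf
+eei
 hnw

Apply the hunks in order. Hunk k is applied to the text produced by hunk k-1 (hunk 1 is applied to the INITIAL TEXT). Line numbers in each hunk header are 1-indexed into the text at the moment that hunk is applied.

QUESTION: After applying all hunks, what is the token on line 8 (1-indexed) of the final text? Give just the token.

Answer: icv

Derivation:
Hunk 1: at line 2 remove [vkh,gwcyv,fbxn] add [ofg,zpm] -> 6 lines: bnzwg fjla ofg zpm dzpr icv
Hunk 2: at line 1 remove [fjla,ofg,zpm] add [asl,pzw,fod] -> 6 lines: bnzwg asl pzw fod dzpr icv
Hunk 3: at line 1 remove [asl,pzw] add [iwwdh,auor,pfn] -> 7 lines: bnzwg iwwdh auor pfn fod dzpr icv
Hunk 4: at line 3 remove [fod] add [yfdxm] -> 7 lines: bnzwg iwwdh auor pfn yfdxm dzpr icv
Hunk 5: at line 2 remove [pfn,yfdxm] add [gujm,hnw] -> 7 lines: bnzwg iwwdh auor gujm hnw dzpr icv
Hunk 6: at line 2 remove [auor,gujm] add [loucp,wylkf,eei] -> 8 lines: bnzwg iwwdh loucp wylkf eei hnw dzpr icv
Final line 8: icv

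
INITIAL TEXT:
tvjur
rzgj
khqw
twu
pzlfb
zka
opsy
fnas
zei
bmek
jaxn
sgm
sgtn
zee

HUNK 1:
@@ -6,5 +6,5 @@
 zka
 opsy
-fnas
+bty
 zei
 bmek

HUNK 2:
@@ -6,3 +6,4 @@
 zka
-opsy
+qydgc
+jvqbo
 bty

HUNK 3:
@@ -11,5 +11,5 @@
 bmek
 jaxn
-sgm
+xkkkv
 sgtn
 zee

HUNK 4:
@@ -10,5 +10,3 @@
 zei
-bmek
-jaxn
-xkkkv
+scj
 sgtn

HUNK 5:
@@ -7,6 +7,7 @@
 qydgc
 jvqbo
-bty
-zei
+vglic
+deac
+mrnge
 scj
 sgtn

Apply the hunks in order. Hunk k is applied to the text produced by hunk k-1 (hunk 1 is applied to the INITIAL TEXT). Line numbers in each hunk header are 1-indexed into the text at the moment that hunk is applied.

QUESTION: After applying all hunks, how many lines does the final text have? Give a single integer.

Hunk 1: at line 6 remove [fnas] add [bty] -> 14 lines: tvjur rzgj khqw twu pzlfb zka opsy bty zei bmek jaxn sgm sgtn zee
Hunk 2: at line 6 remove [opsy] add [qydgc,jvqbo] -> 15 lines: tvjur rzgj khqw twu pzlfb zka qydgc jvqbo bty zei bmek jaxn sgm sgtn zee
Hunk 3: at line 11 remove [sgm] add [xkkkv] -> 15 lines: tvjur rzgj khqw twu pzlfb zka qydgc jvqbo bty zei bmek jaxn xkkkv sgtn zee
Hunk 4: at line 10 remove [bmek,jaxn,xkkkv] add [scj] -> 13 lines: tvjur rzgj khqw twu pzlfb zka qydgc jvqbo bty zei scj sgtn zee
Hunk 5: at line 7 remove [bty,zei] add [vglic,deac,mrnge] -> 14 lines: tvjur rzgj khqw twu pzlfb zka qydgc jvqbo vglic deac mrnge scj sgtn zee
Final line count: 14

Answer: 14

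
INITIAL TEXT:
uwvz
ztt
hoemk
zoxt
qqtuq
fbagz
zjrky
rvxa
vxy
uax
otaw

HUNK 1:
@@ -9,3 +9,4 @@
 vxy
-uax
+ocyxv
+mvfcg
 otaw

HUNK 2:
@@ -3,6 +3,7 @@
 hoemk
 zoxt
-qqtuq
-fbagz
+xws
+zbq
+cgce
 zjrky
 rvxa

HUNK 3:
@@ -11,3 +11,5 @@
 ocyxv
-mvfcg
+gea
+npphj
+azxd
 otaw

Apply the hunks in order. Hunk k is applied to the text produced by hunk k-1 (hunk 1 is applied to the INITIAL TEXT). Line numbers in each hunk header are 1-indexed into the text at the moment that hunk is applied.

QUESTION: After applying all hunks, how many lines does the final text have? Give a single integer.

Answer: 15

Derivation:
Hunk 1: at line 9 remove [uax] add [ocyxv,mvfcg] -> 12 lines: uwvz ztt hoemk zoxt qqtuq fbagz zjrky rvxa vxy ocyxv mvfcg otaw
Hunk 2: at line 3 remove [qqtuq,fbagz] add [xws,zbq,cgce] -> 13 lines: uwvz ztt hoemk zoxt xws zbq cgce zjrky rvxa vxy ocyxv mvfcg otaw
Hunk 3: at line 11 remove [mvfcg] add [gea,npphj,azxd] -> 15 lines: uwvz ztt hoemk zoxt xws zbq cgce zjrky rvxa vxy ocyxv gea npphj azxd otaw
Final line count: 15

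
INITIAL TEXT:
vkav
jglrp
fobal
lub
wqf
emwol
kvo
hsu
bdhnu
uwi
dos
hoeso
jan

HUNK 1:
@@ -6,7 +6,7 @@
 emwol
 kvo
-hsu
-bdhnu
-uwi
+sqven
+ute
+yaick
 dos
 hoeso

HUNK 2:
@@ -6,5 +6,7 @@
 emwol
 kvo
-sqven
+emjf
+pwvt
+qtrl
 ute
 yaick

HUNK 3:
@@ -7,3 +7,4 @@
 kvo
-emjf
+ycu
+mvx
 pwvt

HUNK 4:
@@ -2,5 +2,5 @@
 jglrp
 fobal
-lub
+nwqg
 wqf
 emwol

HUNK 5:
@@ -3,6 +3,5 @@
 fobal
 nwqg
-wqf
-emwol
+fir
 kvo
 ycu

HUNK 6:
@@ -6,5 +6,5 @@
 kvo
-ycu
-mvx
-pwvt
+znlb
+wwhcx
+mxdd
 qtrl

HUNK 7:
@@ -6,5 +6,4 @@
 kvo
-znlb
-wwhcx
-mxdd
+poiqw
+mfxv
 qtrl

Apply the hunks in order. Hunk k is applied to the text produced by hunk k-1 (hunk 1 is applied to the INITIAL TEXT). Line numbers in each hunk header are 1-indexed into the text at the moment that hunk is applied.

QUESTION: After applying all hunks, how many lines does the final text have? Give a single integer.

Hunk 1: at line 6 remove [hsu,bdhnu,uwi] add [sqven,ute,yaick] -> 13 lines: vkav jglrp fobal lub wqf emwol kvo sqven ute yaick dos hoeso jan
Hunk 2: at line 6 remove [sqven] add [emjf,pwvt,qtrl] -> 15 lines: vkav jglrp fobal lub wqf emwol kvo emjf pwvt qtrl ute yaick dos hoeso jan
Hunk 3: at line 7 remove [emjf] add [ycu,mvx] -> 16 lines: vkav jglrp fobal lub wqf emwol kvo ycu mvx pwvt qtrl ute yaick dos hoeso jan
Hunk 4: at line 2 remove [lub] add [nwqg] -> 16 lines: vkav jglrp fobal nwqg wqf emwol kvo ycu mvx pwvt qtrl ute yaick dos hoeso jan
Hunk 5: at line 3 remove [wqf,emwol] add [fir] -> 15 lines: vkav jglrp fobal nwqg fir kvo ycu mvx pwvt qtrl ute yaick dos hoeso jan
Hunk 6: at line 6 remove [ycu,mvx,pwvt] add [znlb,wwhcx,mxdd] -> 15 lines: vkav jglrp fobal nwqg fir kvo znlb wwhcx mxdd qtrl ute yaick dos hoeso jan
Hunk 7: at line 6 remove [znlb,wwhcx,mxdd] add [poiqw,mfxv] -> 14 lines: vkav jglrp fobal nwqg fir kvo poiqw mfxv qtrl ute yaick dos hoeso jan
Final line count: 14

Answer: 14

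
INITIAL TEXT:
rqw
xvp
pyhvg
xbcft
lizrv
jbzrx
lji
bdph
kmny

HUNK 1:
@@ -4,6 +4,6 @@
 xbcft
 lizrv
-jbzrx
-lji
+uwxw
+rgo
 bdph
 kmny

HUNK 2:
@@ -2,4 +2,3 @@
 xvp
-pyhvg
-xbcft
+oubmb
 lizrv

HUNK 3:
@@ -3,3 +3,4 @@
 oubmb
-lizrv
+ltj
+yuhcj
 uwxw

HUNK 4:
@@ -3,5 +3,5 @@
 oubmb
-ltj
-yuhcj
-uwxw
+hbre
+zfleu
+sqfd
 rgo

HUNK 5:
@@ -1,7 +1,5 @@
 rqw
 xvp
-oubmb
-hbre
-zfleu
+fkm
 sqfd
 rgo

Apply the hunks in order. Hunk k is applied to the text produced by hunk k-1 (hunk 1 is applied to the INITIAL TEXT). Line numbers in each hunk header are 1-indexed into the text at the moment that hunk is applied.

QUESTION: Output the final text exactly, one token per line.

Answer: rqw
xvp
fkm
sqfd
rgo
bdph
kmny

Derivation:
Hunk 1: at line 4 remove [jbzrx,lji] add [uwxw,rgo] -> 9 lines: rqw xvp pyhvg xbcft lizrv uwxw rgo bdph kmny
Hunk 2: at line 2 remove [pyhvg,xbcft] add [oubmb] -> 8 lines: rqw xvp oubmb lizrv uwxw rgo bdph kmny
Hunk 3: at line 3 remove [lizrv] add [ltj,yuhcj] -> 9 lines: rqw xvp oubmb ltj yuhcj uwxw rgo bdph kmny
Hunk 4: at line 3 remove [ltj,yuhcj,uwxw] add [hbre,zfleu,sqfd] -> 9 lines: rqw xvp oubmb hbre zfleu sqfd rgo bdph kmny
Hunk 5: at line 1 remove [oubmb,hbre,zfleu] add [fkm] -> 7 lines: rqw xvp fkm sqfd rgo bdph kmny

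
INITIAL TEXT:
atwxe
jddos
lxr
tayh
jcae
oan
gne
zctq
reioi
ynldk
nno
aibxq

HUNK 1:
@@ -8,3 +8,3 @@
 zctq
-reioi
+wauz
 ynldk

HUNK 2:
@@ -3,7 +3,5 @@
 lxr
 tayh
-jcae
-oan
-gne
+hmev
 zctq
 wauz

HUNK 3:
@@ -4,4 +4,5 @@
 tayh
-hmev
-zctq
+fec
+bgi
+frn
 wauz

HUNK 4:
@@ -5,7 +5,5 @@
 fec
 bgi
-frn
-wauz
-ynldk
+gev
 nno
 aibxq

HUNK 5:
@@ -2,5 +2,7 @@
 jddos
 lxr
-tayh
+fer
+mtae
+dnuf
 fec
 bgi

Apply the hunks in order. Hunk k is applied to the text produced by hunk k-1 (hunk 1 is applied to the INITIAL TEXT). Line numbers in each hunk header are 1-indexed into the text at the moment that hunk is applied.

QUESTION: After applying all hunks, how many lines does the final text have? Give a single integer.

Answer: 11

Derivation:
Hunk 1: at line 8 remove [reioi] add [wauz] -> 12 lines: atwxe jddos lxr tayh jcae oan gne zctq wauz ynldk nno aibxq
Hunk 2: at line 3 remove [jcae,oan,gne] add [hmev] -> 10 lines: atwxe jddos lxr tayh hmev zctq wauz ynldk nno aibxq
Hunk 3: at line 4 remove [hmev,zctq] add [fec,bgi,frn] -> 11 lines: atwxe jddos lxr tayh fec bgi frn wauz ynldk nno aibxq
Hunk 4: at line 5 remove [frn,wauz,ynldk] add [gev] -> 9 lines: atwxe jddos lxr tayh fec bgi gev nno aibxq
Hunk 5: at line 2 remove [tayh] add [fer,mtae,dnuf] -> 11 lines: atwxe jddos lxr fer mtae dnuf fec bgi gev nno aibxq
Final line count: 11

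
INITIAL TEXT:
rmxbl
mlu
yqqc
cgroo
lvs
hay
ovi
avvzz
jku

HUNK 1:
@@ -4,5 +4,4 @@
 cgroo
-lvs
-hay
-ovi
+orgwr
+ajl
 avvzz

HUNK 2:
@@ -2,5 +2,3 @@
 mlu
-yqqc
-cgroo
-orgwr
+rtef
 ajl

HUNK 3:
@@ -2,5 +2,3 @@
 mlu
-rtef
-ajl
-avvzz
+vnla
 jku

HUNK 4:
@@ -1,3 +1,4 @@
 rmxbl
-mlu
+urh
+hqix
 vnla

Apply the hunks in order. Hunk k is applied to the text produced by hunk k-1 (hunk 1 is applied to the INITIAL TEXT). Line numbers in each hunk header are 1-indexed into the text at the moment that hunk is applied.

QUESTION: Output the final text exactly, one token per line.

Hunk 1: at line 4 remove [lvs,hay,ovi] add [orgwr,ajl] -> 8 lines: rmxbl mlu yqqc cgroo orgwr ajl avvzz jku
Hunk 2: at line 2 remove [yqqc,cgroo,orgwr] add [rtef] -> 6 lines: rmxbl mlu rtef ajl avvzz jku
Hunk 3: at line 2 remove [rtef,ajl,avvzz] add [vnla] -> 4 lines: rmxbl mlu vnla jku
Hunk 4: at line 1 remove [mlu] add [urh,hqix] -> 5 lines: rmxbl urh hqix vnla jku

Answer: rmxbl
urh
hqix
vnla
jku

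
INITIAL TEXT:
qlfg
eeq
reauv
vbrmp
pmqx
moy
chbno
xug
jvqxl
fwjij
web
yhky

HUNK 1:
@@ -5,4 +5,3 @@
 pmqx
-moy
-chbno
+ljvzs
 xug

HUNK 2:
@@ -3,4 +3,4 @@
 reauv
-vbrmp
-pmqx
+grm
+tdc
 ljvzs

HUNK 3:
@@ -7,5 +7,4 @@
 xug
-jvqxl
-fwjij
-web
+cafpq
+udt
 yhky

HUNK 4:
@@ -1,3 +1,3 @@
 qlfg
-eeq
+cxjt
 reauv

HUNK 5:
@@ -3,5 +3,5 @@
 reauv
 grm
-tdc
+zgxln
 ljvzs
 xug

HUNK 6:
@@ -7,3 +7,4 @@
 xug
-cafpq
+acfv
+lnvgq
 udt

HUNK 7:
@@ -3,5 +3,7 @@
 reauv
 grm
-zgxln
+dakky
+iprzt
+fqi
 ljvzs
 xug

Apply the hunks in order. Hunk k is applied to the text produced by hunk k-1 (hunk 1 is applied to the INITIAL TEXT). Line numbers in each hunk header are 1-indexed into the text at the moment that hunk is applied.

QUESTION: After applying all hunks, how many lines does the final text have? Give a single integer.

Hunk 1: at line 5 remove [moy,chbno] add [ljvzs] -> 11 lines: qlfg eeq reauv vbrmp pmqx ljvzs xug jvqxl fwjij web yhky
Hunk 2: at line 3 remove [vbrmp,pmqx] add [grm,tdc] -> 11 lines: qlfg eeq reauv grm tdc ljvzs xug jvqxl fwjij web yhky
Hunk 3: at line 7 remove [jvqxl,fwjij,web] add [cafpq,udt] -> 10 lines: qlfg eeq reauv grm tdc ljvzs xug cafpq udt yhky
Hunk 4: at line 1 remove [eeq] add [cxjt] -> 10 lines: qlfg cxjt reauv grm tdc ljvzs xug cafpq udt yhky
Hunk 5: at line 3 remove [tdc] add [zgxln] -> 10 lines: qlfg cxjt reauv grm zgxln ljvzs xug cafpq udt yhky
Hunk 6: at line 7 remove [cafpq] add [acfv,lnvgq] -> 11 lines: qlfg cxjt reauv grm zgxln ljvzs xug acfv lnvgq udt yhky
Hunk 7: at line 3 remove [zgxln] add [dakky,iprzt,fqi] -> 13 lines: qlfg cxjt reauv grm dakky iprzt fqi ljvzs xug acfv lnvgq udt yhky
Final line count: 13

Answer: 13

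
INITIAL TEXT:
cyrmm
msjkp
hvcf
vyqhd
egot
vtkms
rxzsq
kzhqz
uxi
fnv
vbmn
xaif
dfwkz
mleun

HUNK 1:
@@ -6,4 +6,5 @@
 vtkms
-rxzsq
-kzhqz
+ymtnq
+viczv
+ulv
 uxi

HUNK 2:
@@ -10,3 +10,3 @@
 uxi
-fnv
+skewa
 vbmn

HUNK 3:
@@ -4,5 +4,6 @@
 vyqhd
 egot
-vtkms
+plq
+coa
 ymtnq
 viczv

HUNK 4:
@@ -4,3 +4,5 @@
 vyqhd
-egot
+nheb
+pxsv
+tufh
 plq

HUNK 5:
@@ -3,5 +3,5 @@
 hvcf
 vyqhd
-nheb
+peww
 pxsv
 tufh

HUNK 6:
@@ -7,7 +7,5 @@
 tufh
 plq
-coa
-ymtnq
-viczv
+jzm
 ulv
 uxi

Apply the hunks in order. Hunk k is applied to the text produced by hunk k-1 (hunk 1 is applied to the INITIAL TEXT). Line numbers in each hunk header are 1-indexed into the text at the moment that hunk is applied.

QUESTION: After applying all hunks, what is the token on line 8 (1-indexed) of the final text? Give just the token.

Hunk 1: at line 6 remove [rxzsq,kzhqz] add [ymtnq,viczv,ulv] -> 15 lines: cyrmm msjkp hvcf vyqhd egot vtkms ymtnq viczv ulv uxi fnv vbmn xaif dfwkz mleun
Hunk 2: at line 10 remove [fnv] add [skewa] -> 15 lines: cyrmm msjkp hvcf vyqhd egot vtkms ymtnq viczv ulv uxi skewa vbmn xaif dfwkz mleun
Hunk 3: at line 4 remove [vtkms] add [plq,coa] -> 16 lines: cyrmm msjkp hvcf vyqhd egot plq coa ymtnq viczv ulv uxi skewa vbmn xaif dfwkz mleun
Hunk 4: at line 4 remove [egot] add [nheb,pxsv,tufh] -> 18 lines: cyrmm msjkp hvcf vyqhd nheb pxsv tufh plq coa ymtnq viczv ulv uxi skewa vbmn xaif dfwkz mleun
Hunk 5: at line 3 remove [nheb] add [peww] -> 18 lines: cyrmm msjkp hvcf vyqhd peww pxsv tufh plq coa ymtnq viczv ulv uxi skewa vbmn xaif dfwkz mleun
Hunk 6: at line 7 remove [coa,ymtnq,viczv] add [jzm] -> 16 lines: cyrmm msjkp hvcf vyqhd peww pxsv tufh plq jzm ulv uxi skewa vbmn xaif dfwkz mleun
Final line 8: plq

Answer: plq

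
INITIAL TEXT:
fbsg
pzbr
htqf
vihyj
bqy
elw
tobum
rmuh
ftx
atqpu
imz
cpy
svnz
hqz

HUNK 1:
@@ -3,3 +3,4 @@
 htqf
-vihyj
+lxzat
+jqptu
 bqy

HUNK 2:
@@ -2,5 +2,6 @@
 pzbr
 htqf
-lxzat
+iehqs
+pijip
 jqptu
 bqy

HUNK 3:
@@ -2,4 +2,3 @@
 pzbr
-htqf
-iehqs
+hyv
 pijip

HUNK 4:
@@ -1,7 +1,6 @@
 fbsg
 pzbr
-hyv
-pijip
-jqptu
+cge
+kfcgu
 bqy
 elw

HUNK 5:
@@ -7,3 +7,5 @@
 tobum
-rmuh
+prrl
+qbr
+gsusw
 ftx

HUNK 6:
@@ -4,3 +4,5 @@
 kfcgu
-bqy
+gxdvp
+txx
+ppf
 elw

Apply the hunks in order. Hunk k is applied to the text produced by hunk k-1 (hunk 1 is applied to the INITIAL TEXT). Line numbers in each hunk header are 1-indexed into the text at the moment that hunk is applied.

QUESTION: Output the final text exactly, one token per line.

Answer: fbsg
pzbr
cge
kfcgu
gxdvp
txx
ppf
elw
tobum
prrl
qbr
gsusw
ftx
atqpu
imz
cpy
svnz
hqz

Derivation:
Hunk 1: at line 3 remove [vihyj] add [lxzat,jqptu] -> 15 lines: fbsg pzbr htqf lxzat jqptu bqy elw tobum rmuh ftx atqpu imz cpy svnz hqz
Hunk 2: at line 2 remove [lxzat] add [iehqs,pijip] -> 16 lines: fbsg pzbr htqf iehqs pijip jqptu bqy elw tobum rmuh ftx atqpu imz cpy svnz hqz
Hunk 3: at line 2 remove [htqf,iehqs] add [hyv] -> 15 lines: fbsg pzbr hyv pijip jqptu bqy elw tobum rmuh ftx atqpu imz cpy svnz hqz
Hunk 4: at line 1 remove [hyv,pijip,jqptu] add [cge,kfcgu] -> 14 lines: fbsg pzbr cge kfcgu bqy elw tobum rmuh ftx atqpu imz cpy svnz hqz
Hunk 5: at line 7 remove [rmuh] add [prrl,qbr,gsusw] -> 16 lines: fbsg pzbr cge kfcgu bqy elw tobum prrl qbr gsusw ftx atqpu imz cpy svnz hqz
Hunk 6: at line 4 remove [bqy] add [gxdvp,txx,ppf] -> 18 lines: fbsg pzbr cge kfcgu gxdvp txx ppf elw tobum prrl qbr gsusw ftx atqpu imz cpy svnz hqz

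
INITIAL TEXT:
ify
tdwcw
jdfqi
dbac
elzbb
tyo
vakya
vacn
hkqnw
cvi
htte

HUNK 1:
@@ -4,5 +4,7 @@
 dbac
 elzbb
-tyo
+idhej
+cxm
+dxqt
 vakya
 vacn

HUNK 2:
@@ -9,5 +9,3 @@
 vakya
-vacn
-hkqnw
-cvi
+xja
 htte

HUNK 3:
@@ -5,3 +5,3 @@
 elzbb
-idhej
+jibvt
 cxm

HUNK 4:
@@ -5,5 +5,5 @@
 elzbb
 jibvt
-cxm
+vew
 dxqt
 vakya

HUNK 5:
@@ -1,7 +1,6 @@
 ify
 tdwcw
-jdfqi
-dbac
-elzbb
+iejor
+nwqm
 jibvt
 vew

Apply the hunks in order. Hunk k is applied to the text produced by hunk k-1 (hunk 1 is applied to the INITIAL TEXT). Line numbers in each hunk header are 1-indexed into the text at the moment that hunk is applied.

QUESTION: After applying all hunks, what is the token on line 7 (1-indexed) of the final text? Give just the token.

Hunk 1: at line 4 remove [tyo] add [idhej,cxm,dxqt] -> 13 lines: ify tdwcw jdfqi dbac elzbb idhej cxm dxqt vakya vacn hkqnw cvi htte
Hunk 2: at line 9 remove [vacn,hkqnw,cvi] add [xja] -> 11 lines: ify tdwcw jdfqi dbac elzbb idhej cxm dxqt vakya xja htte
Hunk 3: at line 5 remove [idhej] add [jibvt] -> 11 lines: ify tdwcw jdfqi dbac elzbb jibvt cxm dxqt vakya xja htte
Hunk 4: at line 5 remove [cxm] add [vew] -> 11 lines: ify tdwcw jdfqi dbac elzbb jibvt vew dxqt vakya xja htte
Hunk 5: at line 1 remove [jdfqi,dbac,elzbb] add [iejor,nwqm] -> 10 lines: ify tdwcw iejor nwqm jibvt vew dxqt vakya xja htte
Final line 7: dxqt

Answer: dxqt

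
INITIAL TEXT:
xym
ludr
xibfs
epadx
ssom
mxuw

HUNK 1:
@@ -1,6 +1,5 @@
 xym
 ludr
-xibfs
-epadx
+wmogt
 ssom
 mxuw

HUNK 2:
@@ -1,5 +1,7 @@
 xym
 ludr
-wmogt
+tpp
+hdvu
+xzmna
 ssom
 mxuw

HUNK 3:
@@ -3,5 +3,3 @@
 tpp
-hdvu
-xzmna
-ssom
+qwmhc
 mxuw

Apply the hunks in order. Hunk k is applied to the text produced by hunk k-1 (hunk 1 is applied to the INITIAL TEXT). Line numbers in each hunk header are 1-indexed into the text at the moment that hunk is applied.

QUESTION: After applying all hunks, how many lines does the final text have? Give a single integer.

Hunk 1: at line 1 remove [xibfs,epadx] add [wmogt] -> 5 lines: xym ludr wmogt ssom mxuw
Hunk 2: at line 1 remove [wmogt] add [tpp,hdvu,xzmna] -> 7 lines: xym ludr tpp hdvu xzmna ssom mxuw
Hunk 3: at line 3 remove [hdvu,xzmna,ssom] add [qwmhc] -> 5 lines: xym ludr tpp qwmhc mxuw
Final line count: 5

Answer: 5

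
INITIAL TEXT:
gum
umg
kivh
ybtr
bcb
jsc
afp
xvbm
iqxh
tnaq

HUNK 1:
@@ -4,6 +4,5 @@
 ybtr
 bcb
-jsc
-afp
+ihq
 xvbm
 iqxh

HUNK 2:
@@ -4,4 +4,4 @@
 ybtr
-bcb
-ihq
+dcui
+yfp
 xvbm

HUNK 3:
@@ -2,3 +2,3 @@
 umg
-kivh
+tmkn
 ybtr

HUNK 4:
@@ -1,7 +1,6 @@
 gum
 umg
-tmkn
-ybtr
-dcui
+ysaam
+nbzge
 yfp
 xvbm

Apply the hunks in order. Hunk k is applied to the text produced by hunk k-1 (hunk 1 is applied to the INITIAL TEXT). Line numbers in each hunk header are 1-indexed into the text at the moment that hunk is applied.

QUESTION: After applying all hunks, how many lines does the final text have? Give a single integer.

Hunk 1: at line 4 remove [jsc,afp] add [ihq] -> 9 lines: gum umg kivh ybtr bcb ihq xvbm iqxh tnaq
Hunk 2: at line 4 remove [bcb,ihq] add [dcui,yfp] -> 9 lines: gum umg kivh ybtr dcui yfp xvbm iqxh tnaq
Hunk 3: at line 2 remove [kivh] add [tmkn] -> 9 lines: gum umg tmkn ybtr dcui yfp xvbm iqxh tnaq
Hunk 4: at line 1 remove [tmkn,ybtr,dcui] add [ysaam,nbzge] -> 8 lines: gum umg ysaam nbzge yfp xvbm iqxh tnaq
Final line count: 8

Answer: 8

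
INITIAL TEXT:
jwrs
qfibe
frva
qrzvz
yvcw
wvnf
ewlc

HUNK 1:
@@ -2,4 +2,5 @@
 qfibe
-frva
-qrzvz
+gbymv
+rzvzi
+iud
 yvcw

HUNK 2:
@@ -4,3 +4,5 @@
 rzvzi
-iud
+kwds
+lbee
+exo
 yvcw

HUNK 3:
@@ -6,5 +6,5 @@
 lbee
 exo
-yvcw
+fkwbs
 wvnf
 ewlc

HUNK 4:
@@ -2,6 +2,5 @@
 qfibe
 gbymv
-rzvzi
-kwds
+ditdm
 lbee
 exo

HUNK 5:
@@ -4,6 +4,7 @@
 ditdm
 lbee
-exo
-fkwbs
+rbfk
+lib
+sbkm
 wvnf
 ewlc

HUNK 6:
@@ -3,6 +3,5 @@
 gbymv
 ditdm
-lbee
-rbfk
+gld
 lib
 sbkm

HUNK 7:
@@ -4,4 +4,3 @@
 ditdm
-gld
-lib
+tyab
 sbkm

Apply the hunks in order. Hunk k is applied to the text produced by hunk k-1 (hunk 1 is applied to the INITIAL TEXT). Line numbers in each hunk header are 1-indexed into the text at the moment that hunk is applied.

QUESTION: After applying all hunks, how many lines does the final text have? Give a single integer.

Answer: 8

Derivation:
Hunk 1: at line 2 remove [frva,qrzvz] add [gbymv,rzvzi,iud] -> 8 lines: jwrs qfibe gbymv rzvzi iud yvcw wvnf ewlc
Hunk 2: at line 4 remove [iud] add [kwds,lbee,exo] -> 10 lines: jwrs qfibe gbymv rzvzi kwds lbee exo yvcw wvnf ewlc
Hunk 3: at line 6 remove [yvcw] add [fkwbs] -> 10 lines: jwrs qfibe gbymv rzvzi kwds lbee exo fkwbs wvnf ewlc
Hunk 4: at line 2 remove [rzvzi,kwds] add [ditdm] -> 9 lines: jwrs qfibe gbymv ditdm lbee exo fkwbs wvnf ewlc
Hunk 5: at line 4 remove [exo,fkwbs] add [rbfk,lib,sbkm] -> 10 lines: jwrs qfibe gbymv ditdm lbee rbfk lib sbkm wvnf ewlc
Hunk 6: at line 3 remove [lbee,rbfk] add [gld] -> 9 lines: jwrs qfibe gbymv ditdm gld lib sbkm wvnf ewlc
Hunk 7: at line 4 remove [gld,lib] add [tyab] -> 8 lines: jwrs qfibe gbymv ditdm tyab sbkm wvnf ewlc
Final line count: 8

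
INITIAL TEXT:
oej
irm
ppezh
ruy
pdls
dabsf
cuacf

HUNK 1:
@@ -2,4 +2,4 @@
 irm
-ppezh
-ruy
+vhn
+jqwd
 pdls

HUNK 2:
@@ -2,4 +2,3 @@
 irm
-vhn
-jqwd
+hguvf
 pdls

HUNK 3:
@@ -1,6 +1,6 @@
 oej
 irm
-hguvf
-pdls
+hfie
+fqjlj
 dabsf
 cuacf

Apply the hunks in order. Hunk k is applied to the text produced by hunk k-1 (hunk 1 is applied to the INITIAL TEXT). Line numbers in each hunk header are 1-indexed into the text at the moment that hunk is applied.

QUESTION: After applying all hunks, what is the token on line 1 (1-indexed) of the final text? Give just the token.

Answer: oej

Derivation:
Hunk 1: at line 2 remove [ppezh,ruy] add [vhn,jqwd] -> 7 lines: oej irm vhn jqwd pdls dabsf cuacf
Hunk 2: at line 2 remove [vhn,jqwd] add [hguvf] -> 6 lines: oej irm hguvf pdls dabsf cuacf
Hunk 3: at line 1 remove [hguvf,pdls] add [hfie,fqjlj] -> 6 lines: oej irm hfie fqjlj dabsf cuacf
Final line 1: oej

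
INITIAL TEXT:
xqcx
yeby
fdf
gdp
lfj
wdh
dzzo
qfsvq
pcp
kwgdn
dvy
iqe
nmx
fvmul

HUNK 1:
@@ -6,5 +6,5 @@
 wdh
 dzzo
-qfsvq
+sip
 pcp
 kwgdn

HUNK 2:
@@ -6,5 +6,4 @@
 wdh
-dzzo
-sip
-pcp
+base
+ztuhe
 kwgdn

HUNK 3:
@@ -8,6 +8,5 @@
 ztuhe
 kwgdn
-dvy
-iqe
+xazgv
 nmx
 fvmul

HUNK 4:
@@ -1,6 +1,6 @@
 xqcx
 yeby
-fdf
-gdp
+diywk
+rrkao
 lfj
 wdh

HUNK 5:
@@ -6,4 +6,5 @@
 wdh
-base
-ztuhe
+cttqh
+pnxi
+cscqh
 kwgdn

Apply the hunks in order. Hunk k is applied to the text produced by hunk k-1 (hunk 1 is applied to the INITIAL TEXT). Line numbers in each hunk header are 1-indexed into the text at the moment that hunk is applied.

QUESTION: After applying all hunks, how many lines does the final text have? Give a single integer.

Hunk 1: at line 6 remove [qfsvq] add [sip] -> 14 lines: xqcx yeby fdf gdp lfj wdh dzzo sip pcp kwgdn dvy iqe nmx fvmul
Hunk 2: at line 6 remove [dzzo,sip,pcp] add [base,ztuhe] -> 13 lines: xqcx yeby fdf gdp lfj wdh base ztuhe kwgdn dvy iqe nmx fvmul
Hunk 3: at line 8 remove [dvy,iqe] add [xazgv] -> 12 lines: xqcx yeby fdf gdp lfj wdh base ztuhe kwgdn xazgv nmx fvmul
Hunk 4: at line 1 remove [fdf,gdp] add [diywk,rrkao] -> 12 lines: xqcx yeby diywk rrkao lfj wdh base ztuhe kwgdn xazgv nmx fvmul
Hunk 5: at line 6 remove [base,ztuhe] add [cttqh,pnxi,cscqh] -> 13 lines: xqcx yeby diywk rrkao lfj wdh cttqh pnxi cscqh kwgdn xazgv nmx fvmul
Final line count: 13

Answer: 13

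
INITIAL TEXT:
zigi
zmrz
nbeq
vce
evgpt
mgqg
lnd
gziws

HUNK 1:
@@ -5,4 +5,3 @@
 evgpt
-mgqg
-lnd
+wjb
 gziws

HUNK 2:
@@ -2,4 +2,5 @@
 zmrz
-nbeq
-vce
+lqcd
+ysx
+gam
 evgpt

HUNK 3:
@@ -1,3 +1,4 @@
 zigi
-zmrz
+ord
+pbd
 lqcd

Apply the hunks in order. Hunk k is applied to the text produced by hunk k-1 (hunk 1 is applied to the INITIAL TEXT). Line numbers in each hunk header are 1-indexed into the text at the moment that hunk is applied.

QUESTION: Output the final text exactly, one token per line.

Hunk 1: at line 5 remove [mgqg,lnd] add [wjb] -> 7 lines: zigi zmrz nbeq vce evgpt wjb gziws
Hunk 2: at line 2 remove [nbeq,vce] add [lqcd,ysx,gam] -> 8 lines: zigi zmrz lqcd ysx gam evgpt wjb gziws
Hunk 3: at line 1 remove [zmrz] add [ord,pbd] -> 9 lines: zigi ord pbd lqcd ysx gam evgpt wjb gziws

Answer: zigi
ord
pbd
lqcd
ysx
gam
evgpt
wjb
gziws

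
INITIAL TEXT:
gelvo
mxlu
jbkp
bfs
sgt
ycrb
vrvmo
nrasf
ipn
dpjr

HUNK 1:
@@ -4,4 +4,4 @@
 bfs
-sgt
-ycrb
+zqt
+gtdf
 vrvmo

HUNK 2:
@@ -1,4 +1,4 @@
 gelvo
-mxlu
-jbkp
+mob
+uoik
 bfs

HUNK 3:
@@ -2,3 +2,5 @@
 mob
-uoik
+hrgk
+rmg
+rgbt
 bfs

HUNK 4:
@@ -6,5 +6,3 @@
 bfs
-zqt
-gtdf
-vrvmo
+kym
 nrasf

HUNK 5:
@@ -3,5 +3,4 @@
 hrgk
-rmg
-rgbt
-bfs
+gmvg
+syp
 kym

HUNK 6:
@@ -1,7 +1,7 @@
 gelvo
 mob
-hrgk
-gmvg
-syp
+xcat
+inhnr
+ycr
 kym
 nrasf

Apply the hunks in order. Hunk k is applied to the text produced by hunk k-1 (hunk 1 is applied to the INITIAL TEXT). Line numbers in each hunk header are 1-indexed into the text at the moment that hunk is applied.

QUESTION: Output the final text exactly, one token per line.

Hunk 1: at line 4 remove [sgt,ycrb] add [zqt,gtdf] -> 10 lines: gelvo mxlu jbkp bfs zqt gtdf vrvmo nrasf ipn dpjr
Hunk 2: at line 1 remove [mxlu,jbkp] add [mob,uoik] -> 10 lines: gelvo mob uoik bfs zqt gtdf vrvmo nrasf ipn dpjr
Hunk 3: at line 2 remove [uoik] add [hrgk,rmg,rgbt] -> 12 lines: gelvo mob hrgk rmg rgbt bfs zqt gtdf vrvmo nrasf ipn dpjr
Hunk 4: at line 6 remove [zqt,gtdf,vrvmo] add [kym] -> 10 lines: gelvo mob hrgk rmg rgbt bfs kym nrasf ipn dpjr
Hunk 5: at line 3 remove [rmg,rgbt,bfs] add [gmvg,syp] -> 9 lines: gelvo mob hrgk gmvg syp kym nrasf ipn dpjr
Hunk 6: at line 1 remove [hrgk,gmvg,syp] add [xcat,inhnr,ycr] -> 9 lines: gelvo mob xcat inhnr ycr kym nrasf ipn dpjr

Answer: gelvo
mob
xcat
inhnr
ycr
kym
nrasf
ipn
dpjr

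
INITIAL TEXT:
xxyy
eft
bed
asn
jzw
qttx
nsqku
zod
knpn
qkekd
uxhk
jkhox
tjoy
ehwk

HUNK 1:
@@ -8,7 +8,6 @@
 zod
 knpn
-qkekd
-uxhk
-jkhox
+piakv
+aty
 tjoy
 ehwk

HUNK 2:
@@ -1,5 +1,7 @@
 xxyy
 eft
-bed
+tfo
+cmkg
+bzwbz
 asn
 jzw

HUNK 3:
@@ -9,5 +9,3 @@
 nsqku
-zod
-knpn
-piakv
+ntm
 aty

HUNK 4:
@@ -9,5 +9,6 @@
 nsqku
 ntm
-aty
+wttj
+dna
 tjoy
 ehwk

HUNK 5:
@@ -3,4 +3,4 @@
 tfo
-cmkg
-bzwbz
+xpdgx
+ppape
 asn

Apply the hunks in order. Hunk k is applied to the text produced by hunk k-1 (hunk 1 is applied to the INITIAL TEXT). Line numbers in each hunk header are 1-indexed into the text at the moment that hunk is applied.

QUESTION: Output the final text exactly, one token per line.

Hunk 1: at line 8 remove [qkekd,uxhk,jkhox] add [piakv,aty] -> 13 lines: xxyy eft bed asn jzw qttx nsqku zod knpn piakv aty tjoy ehwk
Hunk 2: at line 1 remove [bed] add [tfo,cmkg,bzwbz] -> 15 lines: xxyy eft tfo cmkg bzwbz asn jzw qttx nsqku zod knpn piakv aty tjoy ehwk
Hunk 3: at line 9 remove [zod,knpn,piakv] add [ntm] -> 13 lines: xxyy eft tfo cmkg bzwbz asn jzw qttx nsqku ntm aty tjoy ehwk
Hunk 4: at line 9 remove [aty] add [wttj,dna] -> 14 lines: xxyy eft tfo cmkg bzwbz asn jzw qttx nsqku ntm wttj dna tjoy ehwk
Hunk 5: at line 3 remove [cmkg,bzwbz] add [xpdgx,ppape] -> 14 lines: xxyy eft tfo xpdgx ppape asn jzw qttx nsqku ntm wttj dna tjoy ehwk

Answer: xxyy
eft
tfo
xpdgx
ppape
asn
jzw
qttx
nsqku
ntm
wttj
dna
tjoy
ehwk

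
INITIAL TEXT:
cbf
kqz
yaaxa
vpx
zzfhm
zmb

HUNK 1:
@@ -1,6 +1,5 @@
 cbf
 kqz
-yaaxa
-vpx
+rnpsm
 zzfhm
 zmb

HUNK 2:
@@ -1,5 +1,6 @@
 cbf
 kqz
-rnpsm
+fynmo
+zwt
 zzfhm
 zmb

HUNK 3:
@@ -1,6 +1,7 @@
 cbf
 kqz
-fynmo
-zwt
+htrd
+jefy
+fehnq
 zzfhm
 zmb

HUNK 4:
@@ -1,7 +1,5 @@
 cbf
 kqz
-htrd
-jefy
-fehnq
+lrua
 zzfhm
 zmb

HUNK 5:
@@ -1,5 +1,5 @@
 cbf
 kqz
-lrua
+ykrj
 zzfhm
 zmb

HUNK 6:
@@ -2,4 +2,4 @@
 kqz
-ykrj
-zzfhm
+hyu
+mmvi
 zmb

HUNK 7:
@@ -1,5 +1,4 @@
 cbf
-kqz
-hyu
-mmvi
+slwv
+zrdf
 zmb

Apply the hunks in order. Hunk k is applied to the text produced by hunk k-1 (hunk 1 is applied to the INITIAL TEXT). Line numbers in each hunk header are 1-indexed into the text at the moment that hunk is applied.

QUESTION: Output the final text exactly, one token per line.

Answer: cbf
slwv
zrdf
zmb

Derivation:
Hunk 1: at line 1 remove [yaaxa,vpx] add [rnpsm] -> 5 lines: cbf kqz rnpsm zzfhm zmb
Hunk 2: at line 1 remove [rnpsm] add [fynmo,zwt] -> 6 lines: cbf kqz fynmo zwt zzfhm zmb
Hunk 3: at line 1 remove [fynmo,zwt] add [htrd,jefy,fehnq] -> 7 lines: cbf kqz htrd jefy fehnq zzfhm zmb
Hunk 4: at line 1 remove [htrd,jefy,fehnq] add [lrua] -> 5 lines: cbf kqz lrua zzfhm zmb
Hunk 5: at line 1 remove [lrua] add [ykrj] -> 5 lines: cbf kqz ykrj zzfhm zmb
Hunk 6: at line 2 remove [ykrj,zzfhm] add [hyu,mmvi] -> 5 lines: cbf kqz hyu mmvi zmb
Hunk 7: at line 1 remove [kqz,hyu,mmvi] add [slwv,zrdf] -> 4 lines: cbf slwv zrdf zmb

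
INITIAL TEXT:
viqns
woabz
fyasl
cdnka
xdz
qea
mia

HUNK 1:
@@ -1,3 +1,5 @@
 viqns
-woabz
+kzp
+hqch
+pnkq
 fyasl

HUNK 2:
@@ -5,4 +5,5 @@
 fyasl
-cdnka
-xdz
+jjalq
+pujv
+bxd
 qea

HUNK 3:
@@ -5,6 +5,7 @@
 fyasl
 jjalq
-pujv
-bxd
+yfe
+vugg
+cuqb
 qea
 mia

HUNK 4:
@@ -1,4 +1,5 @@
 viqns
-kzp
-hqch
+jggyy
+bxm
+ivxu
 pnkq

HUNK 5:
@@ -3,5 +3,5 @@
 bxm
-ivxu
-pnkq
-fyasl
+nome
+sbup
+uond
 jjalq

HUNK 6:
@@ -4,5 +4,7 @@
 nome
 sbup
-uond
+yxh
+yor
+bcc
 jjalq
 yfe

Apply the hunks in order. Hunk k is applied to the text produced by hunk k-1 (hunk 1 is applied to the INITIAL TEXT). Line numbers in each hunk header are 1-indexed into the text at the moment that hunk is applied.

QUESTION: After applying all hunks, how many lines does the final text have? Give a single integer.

Hunk 1: at line 1 remove [woabz] add [kzp,hqch,pnkq] -> 9 lines: viqns kzp hqch pnkq fyasl cdnka xdz qea mia
Hunk 2: at line 5 remove [cdnka,xdz] add [jjalq,pujv,bxd] -> 10 lines: viqns kzp hqch pnkq fyasl jjalq pujv bxd qea mia
Hunk 3: at line 5 remove [pujv,bxd] add [yfe,vugg,cuqb] -> 11 lines: viqns kzp hqch pnkq fyasl jjalq yfe vugg cuqb qea mia
Hunk 4: at line 1 remove [kzp,hqch] add [jggyy,bxm,ivxu] -> 12 lines: viqns jggyy bxm ivxu pnkq fyasl jjalq yfe vugg cuqb qea mia
Hunk 5: at line 3 remove [ivxu,pnkq,fyasl] add [nome,sbup,uond] -> 12 lines: viqns jggyy bxm nome sbup uond jjalq yfe vugg cuqb qea mia
Hunk 6: at line 4 remove [uond] add [yxh,yor,bcc] -> 14 lines: viqns jggyy bxm nome sbup yxh yor bcc jjalq yfe vugg cuqb qea mia
Final line count: 14

Answer: 14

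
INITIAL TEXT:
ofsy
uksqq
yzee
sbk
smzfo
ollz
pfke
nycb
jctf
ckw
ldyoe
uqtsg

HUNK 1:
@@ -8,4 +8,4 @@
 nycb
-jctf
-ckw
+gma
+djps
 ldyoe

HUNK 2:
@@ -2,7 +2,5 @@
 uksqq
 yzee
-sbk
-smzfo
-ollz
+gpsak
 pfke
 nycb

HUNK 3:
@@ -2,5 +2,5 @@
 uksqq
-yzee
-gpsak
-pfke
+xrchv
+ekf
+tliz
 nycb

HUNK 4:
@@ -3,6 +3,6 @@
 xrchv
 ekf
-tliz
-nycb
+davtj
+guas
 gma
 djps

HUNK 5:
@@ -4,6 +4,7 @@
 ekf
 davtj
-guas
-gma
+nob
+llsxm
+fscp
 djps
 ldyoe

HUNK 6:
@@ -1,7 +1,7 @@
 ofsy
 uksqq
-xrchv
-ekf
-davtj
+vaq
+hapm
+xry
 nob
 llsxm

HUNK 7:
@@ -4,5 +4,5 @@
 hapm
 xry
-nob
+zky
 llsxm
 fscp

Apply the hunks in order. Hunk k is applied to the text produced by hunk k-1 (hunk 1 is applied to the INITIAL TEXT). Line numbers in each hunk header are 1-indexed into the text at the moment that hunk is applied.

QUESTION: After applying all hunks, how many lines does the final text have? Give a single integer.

Hunk 1: at line 8 remove [jctf,ckw] add [gma,djps] -> 12 lines: ofsy uksqq yzee sbk smzfo ollz pfke nycb gma djps ldyoe uqtsg
Hunk 2: at line 2 remove [sbk,smzfo,ollz] add [gpsak] -> 10 lines: ofsy uksqq yzee gpsak pfke nycb gma djps ldyoe uqtsg
Hunk 3: at line 2 remove [yzee,gpsak,pfke] add [xrchv,ekf,tliz] -> 10 lines: ofsy uksqq xrchv ekf tliz nycb gma djps ldyoe uqtsg
Hunk 4: at line 3 remove [tliz,nycb] add [davtj,guas] -> 10 lines: ofsy uksqq xrchv ekf davtj guas gma djps ldyoe uqtsg
Hunk 5: at line 4 remove [guas,gma] add [nob,llsxm,fscp] -> 11 lines: ofsy uksqq xrchv ekf davtj nob llsxm fscp djps ldyoe uqtsg
Hunk 6: at line 1 remove [xrchv,ekf,davtj] add [vaq,hapm,xry] -> 11 lines: ofsy uksqq vaq hapm xry nob llsxm fscp djps ldyoe uqtsg
Hunk 7: at line 4 remove [nob] add [zky] -> 11 lines: ofsy uksqq vaq hapm xry zky llsxm fscp djps ldyoe uqtsg
Final line count: 11

Answer: 11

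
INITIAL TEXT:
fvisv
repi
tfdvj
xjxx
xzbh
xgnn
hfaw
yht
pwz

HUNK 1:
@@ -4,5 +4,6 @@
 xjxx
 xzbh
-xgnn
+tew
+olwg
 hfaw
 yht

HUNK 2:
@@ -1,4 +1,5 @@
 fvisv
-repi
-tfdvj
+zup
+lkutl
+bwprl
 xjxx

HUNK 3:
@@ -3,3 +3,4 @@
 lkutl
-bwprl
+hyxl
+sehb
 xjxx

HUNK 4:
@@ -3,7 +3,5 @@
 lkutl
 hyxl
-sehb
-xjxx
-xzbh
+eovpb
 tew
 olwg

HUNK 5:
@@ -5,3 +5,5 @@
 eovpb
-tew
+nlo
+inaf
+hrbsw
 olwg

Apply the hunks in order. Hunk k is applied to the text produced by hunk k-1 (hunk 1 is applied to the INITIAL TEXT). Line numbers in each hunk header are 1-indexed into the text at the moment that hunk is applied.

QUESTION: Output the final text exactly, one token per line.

Answer: fvisv
zup
lkutl
hyxl
eovpb
nlo
inaf
hrbsw
olwg
hfaw
yht
pwz

Derivation:
Hunk 1: at line 4 remove [xgnn] add [tew,olwg] -> 10 lines: fvisv repi tfdvj xjxx xzbh tew olwg hfaw yht pwz
Hunk 2: at line 1 remove [repi,tfdvj] add [zup,lkutl,bwprl] -> 11 lines: fvisv zup lkutl bwprl xjxx xzbh tew olwg hfaw yht pwz
Hunk 3: at line 3 remove [bwprl] add [hyxl,sehb] -> 12 lines: fvisv zup lkutl hyxl sehb xjxx xzbh tew olwg hfaw yht pwz
Hunk 4: at line 3 remove [sehb,xjxx,xzbh] add [eovpb] -> 10 lines: fvisv zup lkutl hyxl eovpb tew olwg hfaw yht pwz
Hunk 5: at line 5 remove [tew] add [nlo,inaf,hrbsw] -> 12 lines: fvisv zup lkutl hyxl eovpb nlo inaf hrbsw olwg hfaw yht pwz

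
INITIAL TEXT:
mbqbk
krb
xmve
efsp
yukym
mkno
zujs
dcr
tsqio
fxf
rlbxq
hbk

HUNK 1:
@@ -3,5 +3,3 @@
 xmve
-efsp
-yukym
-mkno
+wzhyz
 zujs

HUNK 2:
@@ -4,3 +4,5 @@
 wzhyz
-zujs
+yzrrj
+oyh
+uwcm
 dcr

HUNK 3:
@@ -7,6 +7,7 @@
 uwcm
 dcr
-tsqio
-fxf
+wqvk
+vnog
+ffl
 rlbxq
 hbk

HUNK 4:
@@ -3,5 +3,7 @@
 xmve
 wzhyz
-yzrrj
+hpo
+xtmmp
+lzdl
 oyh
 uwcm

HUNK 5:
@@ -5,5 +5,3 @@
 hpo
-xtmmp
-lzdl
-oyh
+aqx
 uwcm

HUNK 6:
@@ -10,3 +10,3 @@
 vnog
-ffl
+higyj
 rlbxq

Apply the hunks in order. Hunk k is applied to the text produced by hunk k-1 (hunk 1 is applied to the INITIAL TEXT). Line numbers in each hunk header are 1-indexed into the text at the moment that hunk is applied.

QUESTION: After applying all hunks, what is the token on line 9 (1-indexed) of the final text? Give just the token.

Hunk 1: at line 3 remove [efsp,yukym,mkno] add [wzhyz] -> 10 lines: mbqbk krb xmve wzhyz zujs dcr tsqio fxf rlbxq hbk
Hunk 2: at line 4 remove [zujs] add [yzrrj,oyh,uwcm] -> 12 lines: mbqbk krb xmve wzhyz yzrrj oyh uwcm dcr tsqio fxf rlbxq hbk
Hunk 3: at line 7 remove [tsqio,fxf] add [wqvk,vnog,ffl] -> 13 lines: mbqbk krb xmve wzhyz yzrrj oyh uwcm dcr wqvk vnog ffl rlbxq hbk
Hunk 4: at line 3 remove [yzrrj] add [hpo,xtmmp,lzdl] -> 15 lines: mbqbk krb xmve wzhyz hpo xtmmp lzdl oyh uwcm dcr wqvk vnog ffl rlbxq hbk
Hunk 5: at line 5 remove [xtmmp,lzdl,oyh] add [aqx] -> 13 lines: mbqbk krb xmve wzhyz hpo aqx uwcm dcr wqvk vnog ffl rlbxq hbk
Hunk 6: at line 10 remove [ffl] add [higyj] -> 13 lines: mbqbk krb xmve wzhyz hpo aqx uwcm dcr wqvk vnog higyj rlbxq hbk
Final line 9: wqvk

Answer: wqvk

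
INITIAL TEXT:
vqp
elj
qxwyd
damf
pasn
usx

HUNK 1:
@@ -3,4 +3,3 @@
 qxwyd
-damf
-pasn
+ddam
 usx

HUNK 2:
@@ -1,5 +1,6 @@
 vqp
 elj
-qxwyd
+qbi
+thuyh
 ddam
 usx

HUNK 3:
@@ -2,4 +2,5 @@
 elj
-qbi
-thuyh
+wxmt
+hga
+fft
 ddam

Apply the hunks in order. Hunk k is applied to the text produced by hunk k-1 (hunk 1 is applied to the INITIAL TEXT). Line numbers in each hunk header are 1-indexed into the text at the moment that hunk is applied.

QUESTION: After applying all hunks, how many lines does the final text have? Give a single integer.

Hunk 1: at line 3 remove [damf,pasn] add [ddam] -> 5 lines: vqp elj qxwyd ddam usx
Hunk 2: at line 1 remove [qxwyd] add [qbi,thuyh] -> 6 lines: vqp elj qbi thuyh ddam usx
Hunk 3: at line 2 remove [qbi,thuyh] add [wxmt,hga,fft] -> 7 lines: vqp elj wxmt hga fft ddam usx
Final line count: 7

Answer: 7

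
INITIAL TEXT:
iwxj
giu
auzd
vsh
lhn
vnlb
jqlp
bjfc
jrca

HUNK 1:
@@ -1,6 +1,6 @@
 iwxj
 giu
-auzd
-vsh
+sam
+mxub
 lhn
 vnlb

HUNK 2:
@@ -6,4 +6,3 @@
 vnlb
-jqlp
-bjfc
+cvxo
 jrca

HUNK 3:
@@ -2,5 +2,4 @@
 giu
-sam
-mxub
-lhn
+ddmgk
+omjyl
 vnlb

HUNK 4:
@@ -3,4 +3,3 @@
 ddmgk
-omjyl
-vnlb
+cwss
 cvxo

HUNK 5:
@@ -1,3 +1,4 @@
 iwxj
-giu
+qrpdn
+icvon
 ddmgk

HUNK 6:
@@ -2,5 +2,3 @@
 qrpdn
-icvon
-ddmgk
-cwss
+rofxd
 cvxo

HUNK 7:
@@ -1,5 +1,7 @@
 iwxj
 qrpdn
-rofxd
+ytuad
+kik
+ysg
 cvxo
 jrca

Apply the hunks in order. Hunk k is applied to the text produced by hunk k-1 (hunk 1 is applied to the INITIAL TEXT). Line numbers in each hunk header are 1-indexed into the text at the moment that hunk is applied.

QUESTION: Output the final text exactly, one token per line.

Hunk 1: at line 1 remove [auzd,vsh] add [sam,mxub] -> 9 lines: iwxj giu sam mxub lhn vnlb jqlp bjfc jrca
Hunk 2: at line 6 remove [jqlp,bjfc] add [cvxo] -> 8 lines: iwxj giu sam mxub lhn vnlb cvxo jrca
Hunk 3: at line 2 remove [sam,mxub,lhn] add [ddmgk,omjyl] -> 7 lines: iwxj giu ddmgk omjyl vnlb cvxo jrca
Hunk 4: at line 3 remove [omjyl,vnlb] add [cwss] -> 6 lines: iwxj giu ddmgk cwss cvxo jrca
Hunk 5: at line 1 remove [giu] add [qrpdn,icvon] -> 7 lines: iwxj qrpdn icvon ddmgk cwss cvxo jrca
Hunk 6: at line 2 remove [icvon,ddmgk,cwss] add [rofxd] -> 5 lines: iwxj qrpdn rofxd cvxo jrca
Hunk 7: at line 1 remove [rofxd] add [ytuad,kik,ysg] -> 7 lines: iwxj qrpdn ytuad kik ysg cvxo jrca

Answer: iwxj
qrpdn
ytuad
kik
ysg
cvxo
jrca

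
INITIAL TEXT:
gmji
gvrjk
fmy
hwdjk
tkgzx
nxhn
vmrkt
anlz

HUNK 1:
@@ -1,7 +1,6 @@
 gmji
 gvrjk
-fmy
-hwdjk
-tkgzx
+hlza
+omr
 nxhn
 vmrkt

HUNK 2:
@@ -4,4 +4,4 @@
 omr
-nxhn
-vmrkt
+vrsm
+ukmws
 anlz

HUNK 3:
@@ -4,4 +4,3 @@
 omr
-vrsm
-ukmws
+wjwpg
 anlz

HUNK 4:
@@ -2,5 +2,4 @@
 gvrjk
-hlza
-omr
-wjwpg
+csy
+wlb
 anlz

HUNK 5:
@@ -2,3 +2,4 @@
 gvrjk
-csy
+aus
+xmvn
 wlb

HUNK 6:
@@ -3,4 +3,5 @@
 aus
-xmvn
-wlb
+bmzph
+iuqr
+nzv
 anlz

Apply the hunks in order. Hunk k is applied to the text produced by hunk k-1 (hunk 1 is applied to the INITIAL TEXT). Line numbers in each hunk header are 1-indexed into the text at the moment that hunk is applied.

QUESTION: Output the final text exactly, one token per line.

Hunk 1: at line 1 remove [fmy,hwdjk,tkgzx] add [hlza,omr] -> 7 lines: gmji gvrjk hlza omr nxhn vmrkt anlz
Hunk 2: at line 4 remove [nxhn,vmrkt] add [vrsm,ukmws] -> 7 lines: gmji gvrjk hlza omr vrsm ukmws anlz
Hunk 3: at line 4 remove [vrsm,ukmws] add [wjwpg] -> 6 lines: gmji gvrjk hlza omr wjwpg anlz
Hunk 4: at line 2 remove [hlza,omr,wjwpg] add [csy,wlb] -> 5 lines: gmji gvrjk csy wlb anlz
Hunk 5: at line 2 remove [csy] add [aus,xmvn] -> 6 lines: gmji gvrjk aus xmvn wlb anlz
Hunk 6: at line 3 remove [xmvn,wlb] add [bmzph,iuqr,nzv] -> 7 lines: gmji gvrjk aus bmzph iuqr nzv anlz

Answer: gmji
gvrjk
aus
bmzph
iuqr
nzv
anlz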